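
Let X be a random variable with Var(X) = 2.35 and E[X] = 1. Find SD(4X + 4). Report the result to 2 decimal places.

Var(4X + 4) = (4)²·2.35 = 37.6
SD(4X + 4) = √37.6 ≈ 6.13

6.13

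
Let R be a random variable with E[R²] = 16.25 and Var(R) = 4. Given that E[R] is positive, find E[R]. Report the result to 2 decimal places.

3.50

(E[R])² = E[R²] − Var(R) = 16.25 − 4 = 12.25
E[R] = √12.25 = 3.5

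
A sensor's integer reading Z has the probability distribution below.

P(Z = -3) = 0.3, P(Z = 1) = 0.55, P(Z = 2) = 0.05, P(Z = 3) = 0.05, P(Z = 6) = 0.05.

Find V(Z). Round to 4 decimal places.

E[Z] = (-3)(0.3) + (1)(0.55) + (2)(0.05) + (3)(0.05) + (6)(0.05) = 0.2
E[Z²] = (-3)²(0.3) + (1)²(0.55) + (2)²(0.05) + (3)²(0.05) + (6)²(0.05) = 5.7
V(Z) = E[Z²] − (E[Z])² = 5.7 − (0.2)² = 5.66

5.6600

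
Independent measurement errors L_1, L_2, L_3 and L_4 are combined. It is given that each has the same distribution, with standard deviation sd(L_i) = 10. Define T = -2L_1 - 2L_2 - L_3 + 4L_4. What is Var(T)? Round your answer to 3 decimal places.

Var(L_i) = (10)² = 100
By independence, Var(T) = (-2)²Var(L_1) + (-2)²Var(L_2) + (-1)²Var(L_3) + (4)²Var(L_4)
= (-2)²·100 + (-2)²·100 + (-1)²·100 + (4)²·100 = 2500

2500.000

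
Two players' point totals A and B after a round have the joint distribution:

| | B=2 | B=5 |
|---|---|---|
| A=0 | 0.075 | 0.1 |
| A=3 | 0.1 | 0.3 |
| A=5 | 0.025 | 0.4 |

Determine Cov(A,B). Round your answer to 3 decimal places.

E[A] = 3.325,  E[B] = 4.4
E[AB] = 15.35
Cov(A,B) = E[AB] − E[A]E[B] = 15.35 − (3.325)(4.4) = 0.72

0.720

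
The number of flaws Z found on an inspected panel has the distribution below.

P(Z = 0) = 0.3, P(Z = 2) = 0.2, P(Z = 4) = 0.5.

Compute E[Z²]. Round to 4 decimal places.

E[Z²] = (0)²(0.3) + (2)²(0.2) + (4)²(0.5) = 8.8

8.8000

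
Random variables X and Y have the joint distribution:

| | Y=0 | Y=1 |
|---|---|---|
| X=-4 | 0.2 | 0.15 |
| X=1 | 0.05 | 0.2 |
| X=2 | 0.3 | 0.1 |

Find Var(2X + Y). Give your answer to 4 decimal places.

E[X] = -0.35,  E[Y] = 0.45,  E[XY] = -0.2
Var(X) = 7.45 − (-0.35)² = 7.3275;  Var(Y) = 0.45 − (0.45)² = 0.2475
cov(X,Y) = -0.2 − (-0.35)(0.45) = -0.0425
Var(2X + Y) = (2)²·7.3275 + (1)²·0.2475 + 2·(2)·(1)·-0.0425 = 29.3875

29.3875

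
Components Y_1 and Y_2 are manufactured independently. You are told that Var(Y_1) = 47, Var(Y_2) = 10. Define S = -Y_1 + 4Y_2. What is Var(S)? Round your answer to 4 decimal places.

By independence, Var(S) = (-1)²Var(Y_1) + (4)²Var(Y_2)
= (-1)²·47 + (4)²·10 = 207

207.0000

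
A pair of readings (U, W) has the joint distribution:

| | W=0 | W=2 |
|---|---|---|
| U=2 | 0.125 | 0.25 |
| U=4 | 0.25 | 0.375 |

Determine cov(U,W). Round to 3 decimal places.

-0.063

E[U] = 3.25,  E[W] = 1.25
E[UW] = 4
cov(U,W) = E[UW] − E[U]E[W] = 4 − (3.25)(1.25) = -0.0625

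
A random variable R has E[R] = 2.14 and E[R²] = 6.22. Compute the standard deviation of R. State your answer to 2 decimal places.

Var(R) = 6.22 − (2.14)² = 1.6404
σ(R) = √1.6404 ≈ 1.28

1.28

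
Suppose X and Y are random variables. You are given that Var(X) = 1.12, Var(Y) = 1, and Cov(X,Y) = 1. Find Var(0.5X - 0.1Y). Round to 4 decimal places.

Var(0.5X - 0.1Y) = (0.5)²·Var(X) + (-0.1)²·Var(Y) + 2·(0.5)·(-0.1)·Cov(X,Y)
= 0.25·1.12 + 0.01·1 + -0.1·1 = 0.19

0.1900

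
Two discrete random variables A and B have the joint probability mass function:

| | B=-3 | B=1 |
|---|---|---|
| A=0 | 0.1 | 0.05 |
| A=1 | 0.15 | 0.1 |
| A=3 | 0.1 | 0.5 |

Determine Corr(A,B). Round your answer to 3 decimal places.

0.466

E[A] = 2.05,  E[B] = -0.4
E[AB] = 0.25
cov(A,B) = E[AB] − E[A]E[B] = 0.25 − (2.05)(-0.4) = 1.07
Var(A) = 1.4475,  Var(B) = 3.64
ρ = 1.07 / √(1.4475·3.64) ≈ 0.466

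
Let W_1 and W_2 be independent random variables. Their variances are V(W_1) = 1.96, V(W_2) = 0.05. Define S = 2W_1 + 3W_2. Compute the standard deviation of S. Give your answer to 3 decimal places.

By independence, V(S) = (2)²V(W_1) + (3)²V(W_2)
= (2)²·1.96 + (3)²·0.05 = 8.29
σ(S) = √8.29 ≈ 2.879

2.879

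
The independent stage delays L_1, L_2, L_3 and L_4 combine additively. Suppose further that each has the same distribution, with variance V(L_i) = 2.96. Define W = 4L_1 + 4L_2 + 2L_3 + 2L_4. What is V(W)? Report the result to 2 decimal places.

118.40

By independence, V(W) = (4)²V(L_1) + (4)²V(L_2) + (2)²V(L_3) + (2)²V(L_4)
= (4)²·2.96 + (4)²·2.96 + (2)²·2.96 + (2)²·2.96 = 118.4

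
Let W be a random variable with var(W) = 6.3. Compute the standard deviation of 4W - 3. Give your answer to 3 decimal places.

10.040

var(4W - 3) = (4)²·6.3 = 100.8
SD(4W - 3) = √100.8 ≈ 10.040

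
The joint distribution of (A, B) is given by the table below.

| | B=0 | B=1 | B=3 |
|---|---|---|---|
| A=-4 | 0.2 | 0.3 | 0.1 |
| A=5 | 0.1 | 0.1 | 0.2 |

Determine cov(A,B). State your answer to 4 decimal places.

1.6200

E[A] = -0.4,  E[B] = 1.3
E[AB] = 1.1
cov(A,B) = E[AB] − E[A]E[B] = 1.1 − (-0.4)(1.3) = 1.62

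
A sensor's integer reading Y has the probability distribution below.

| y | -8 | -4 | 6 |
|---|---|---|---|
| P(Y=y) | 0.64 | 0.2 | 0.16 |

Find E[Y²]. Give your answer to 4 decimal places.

E[Y²] = (-8)²(0.64) + (-4)²(0.2) + (6)²(0.16) = 49.92

49.9200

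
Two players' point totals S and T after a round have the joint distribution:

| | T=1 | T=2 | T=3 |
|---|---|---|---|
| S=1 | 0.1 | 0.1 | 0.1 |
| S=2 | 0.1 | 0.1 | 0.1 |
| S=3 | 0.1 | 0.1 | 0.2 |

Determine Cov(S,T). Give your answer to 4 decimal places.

E[S] = 2.1,  E[T] = 2.1
E[ST] = 4.5
Cov(S,T) = E[ST] − E[S]E[T] = 4.5 − (2.1)(2.1) = 0.09

0.0900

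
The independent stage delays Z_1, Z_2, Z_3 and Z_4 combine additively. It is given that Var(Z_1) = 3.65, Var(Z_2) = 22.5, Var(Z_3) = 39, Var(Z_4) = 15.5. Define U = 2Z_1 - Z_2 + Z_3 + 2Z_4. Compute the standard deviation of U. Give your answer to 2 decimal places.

By independence, Var(U) = (2)²Var(Z_1) + (-1)²Var(Z_2) + (1)²Var(Z_3) + (2)²Var(Z_4)
= (2)²·3.65 + (-1)²·22.5 + (1)²·39 + (2)²·15.5 = 138.1
SD(U) = √138.1 ≈ 11.75

11.75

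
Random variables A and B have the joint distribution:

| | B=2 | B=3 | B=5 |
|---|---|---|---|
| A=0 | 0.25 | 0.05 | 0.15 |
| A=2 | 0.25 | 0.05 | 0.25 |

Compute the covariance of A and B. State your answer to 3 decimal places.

E[A] = 1.1,  E[B] = 3.3
E[AB] = 3.8
Cov(A,B) = E[AB] − E[A]E[B] = 3.8 − (1.1)(3.3) = 0.17

0.170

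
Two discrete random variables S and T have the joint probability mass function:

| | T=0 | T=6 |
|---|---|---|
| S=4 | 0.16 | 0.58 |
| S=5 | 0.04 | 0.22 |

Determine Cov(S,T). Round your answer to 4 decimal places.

0.0720

E[S] = 4.26,  E[T] = 4.8
E[ST] = 20.52
Cov(S,T) = E[ST] − E[S]E[T] = 20.52 − (4.26)(4.8) = 0.072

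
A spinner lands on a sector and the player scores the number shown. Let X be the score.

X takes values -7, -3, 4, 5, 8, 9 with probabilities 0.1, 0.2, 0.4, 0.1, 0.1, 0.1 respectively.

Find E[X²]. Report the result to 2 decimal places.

30.10

E[X²] = (-7)²(0.1) + (-3)²(0.2) + (4)²(0.4) + (5)²(0.1) + (8)²(0.1) + (9)²(0.1) = 30.1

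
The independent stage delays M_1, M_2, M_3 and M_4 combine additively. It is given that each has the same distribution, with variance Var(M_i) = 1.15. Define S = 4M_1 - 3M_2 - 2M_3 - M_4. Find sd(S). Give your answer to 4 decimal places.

By independence, Var(S) = (4)²Var(M_1) + (-3)²Var(M_2) + (-2)²Var(M_3) + (-1)²Var(M_4)
= (4)²·1.15 + (-3)²·1.15 + (-2)²·1.15 + (-1)²·1.15 = 34.5
sd(S) = √34.5 ≈ 5.8737

5.8737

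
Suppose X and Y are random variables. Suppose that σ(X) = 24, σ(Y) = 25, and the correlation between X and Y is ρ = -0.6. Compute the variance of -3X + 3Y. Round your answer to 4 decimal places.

var(X) = (24)² = 576;  var(Y) = (25)² = 625
Cov(X,Y) = ρ·σ(X)·σ(Y) = -0.6·24·25 = -360
var(-3X + 3Y) = (-3)²·var(X) + (3)²·var(Y) + 2·(-3)·(3)·Cov(X,Y)
= 9·576 + 9·625 + -18·-360 = 17289

17289.0000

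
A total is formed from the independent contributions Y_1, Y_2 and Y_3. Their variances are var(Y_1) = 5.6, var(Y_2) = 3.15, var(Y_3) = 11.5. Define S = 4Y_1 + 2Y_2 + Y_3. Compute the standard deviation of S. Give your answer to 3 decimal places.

10.663

By independence, var(S) = (4)²var(Y_1) + (2)²var(Y_2) + (1)²var(Y_3)
= (4)²·5.6 + (2)²·3.15 + (1)²·11.5 = 113.7
sd(S) = √113.7 ≈ 10.663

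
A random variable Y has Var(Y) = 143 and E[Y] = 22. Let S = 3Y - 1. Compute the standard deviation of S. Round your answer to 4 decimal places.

35.8748

Var(3Y - 1) = (3)²·143 = 1287
SD(S) = √1287 ≈ 35.8748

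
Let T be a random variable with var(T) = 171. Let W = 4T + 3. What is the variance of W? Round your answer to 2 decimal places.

var(4T + 3) = (4)²·var(T) = 16·171 = 2736

2736.00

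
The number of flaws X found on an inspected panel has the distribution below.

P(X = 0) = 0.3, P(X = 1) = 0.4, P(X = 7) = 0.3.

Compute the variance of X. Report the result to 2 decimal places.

8.85

E[X] = (0)(0.3) + (1)(0.4) + (7)(0.3) = 2.5
E[X²] = (0)²(0.3) + (1)²(0.4) + (7)²(0.3) = 15.1
Var(X) = E[X²] − (E[X])² = 15.1 − (2.5)² = 8.85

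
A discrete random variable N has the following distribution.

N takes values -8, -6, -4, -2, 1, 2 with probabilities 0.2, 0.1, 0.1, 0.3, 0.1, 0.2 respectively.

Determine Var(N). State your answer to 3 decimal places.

E[N] = (-8)(0.2) + (-6)(0.1) + (-4)(0.1) + (-2)(0.3) + (1)(0.1) + (2)(0.2) = -2.7
E[N²] = (-8)²(0.2) + (-6)²(0.1) + (-4)²(0.1) + (-2)²(0.3) + (1)²(0.1) + (2)²(0.2) = 20.1
Var(N) = E[N²] − (E[N])² = 20.1 − (-2.7)² = 12.81

12.810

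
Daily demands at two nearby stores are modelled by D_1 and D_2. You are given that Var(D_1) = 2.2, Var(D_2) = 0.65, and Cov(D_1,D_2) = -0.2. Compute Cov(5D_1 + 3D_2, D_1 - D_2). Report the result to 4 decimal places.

9.4500

Cov(5D_1 + 3D_2, D_1 - D_2) = (5)(1)Var(D_1) + (3)(-1)Var(D_2) + [(5)(-1) + (3)(1)]Cov(D_1,D_2)
= 5·2.2 + -3·0.65 + -2·-0.2 = 9.45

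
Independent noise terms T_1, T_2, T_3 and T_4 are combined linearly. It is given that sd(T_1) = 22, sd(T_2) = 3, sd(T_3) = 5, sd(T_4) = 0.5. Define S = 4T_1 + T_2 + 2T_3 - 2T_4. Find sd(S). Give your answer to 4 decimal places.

var(T_1) = 484, var(T_2) = 9, var(T_3) = 25, var(T_4) = 0.25
By independence, var(S) = (4)²var(T_1) + (1)²var(T_2) + (2)²var(T_3) + (-2)²var(T_4)
= (4)²·484 + (1)²·9 + (2)²·25 + (-2)²·0.25 = 7854
sd(S) = √7854 ≈ 88.6228

88.6228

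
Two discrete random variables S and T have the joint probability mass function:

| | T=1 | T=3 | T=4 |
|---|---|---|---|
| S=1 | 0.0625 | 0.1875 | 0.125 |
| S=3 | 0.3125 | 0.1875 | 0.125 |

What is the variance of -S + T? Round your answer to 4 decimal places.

E[S] = 2.25,  E[T] = 2.5,  E[ST] = 5.25
Var(S) = 6 − (2.25)² = 0.9375;  Var(T) = 7.75 − (2.5)² = 1.5
Cov(S,T) = 5.25 − (2.25)(2.5) = -0.375
Var(-S + T) = (-1)²·0.9375 + (1)²·1.5 + 2·(-1)·(1)·-0.375 = 3.1875

3.1875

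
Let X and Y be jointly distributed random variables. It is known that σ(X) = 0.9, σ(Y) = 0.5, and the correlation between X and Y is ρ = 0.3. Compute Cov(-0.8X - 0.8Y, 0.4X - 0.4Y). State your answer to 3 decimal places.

V(X) = (0.9)² = 0.81;  V(Y) = (0.5)² = 0.25
Cov(X,Y) = ρ·σ(X)·σ(Y) = 0.3·0.9·0.5 = 0.135
Cov(-0.8X - 0.8Y, 0.4X - 0.4Y) = (-0.8)(0.4)V(X) + (-0.8)(-0.4)V(Y) + [(-0.8)(-0.4) + (-0.8)(0.4)]Cov(X,Y)
= -0.32·0.81 + 0.32·0.25 + 0·0.135 = -0.1792

-0.179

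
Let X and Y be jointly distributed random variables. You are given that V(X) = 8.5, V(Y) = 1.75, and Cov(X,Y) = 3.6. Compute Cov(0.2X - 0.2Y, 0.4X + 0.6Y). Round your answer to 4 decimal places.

0.6140

Cov(0.2X - 0.2Y, 0.4X + 0.6Y) = (0.2)(0.4)V(X) + (-0.2)(0.6)V(Y) + [(0.2)(0.6) + (-0.2)(0.4)]Cov(X,Y)
= 0.08·8.5 + -0.12·1.75 + 0.04·3.6 = 0.614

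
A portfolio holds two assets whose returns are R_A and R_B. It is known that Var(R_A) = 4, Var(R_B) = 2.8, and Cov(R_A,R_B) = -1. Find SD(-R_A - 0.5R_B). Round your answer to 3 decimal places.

Var(-R_A - 0.5R_B) = (-1)²·Var(R_A) + (-0.5)²·Var(R_B) + 2·(-1)·(-0.5)·Cov(R_A,R_B)
= 1·4 + 0.25·2.8 + 1·-1 = 3.7
SD(-R_A - 0.5R_B) = √3.7 ≈ 1.924

1.924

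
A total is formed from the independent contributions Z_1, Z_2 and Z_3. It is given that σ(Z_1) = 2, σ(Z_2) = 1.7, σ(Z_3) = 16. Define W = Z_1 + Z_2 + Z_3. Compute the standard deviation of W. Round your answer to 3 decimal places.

Var(Z_1) = 4, Var(Z_2) = 2.89, Var(Z_3) = 256
By independence, Var(W) = (1)²Var(Z_1) + (1)²Var(Z_2) + (1)²Var(Z_3)
= (1)²·4 + (1)²·2.89 + (1)²·256 = 262.89
σ(W) = √262.89 ≈ 16.214

16.214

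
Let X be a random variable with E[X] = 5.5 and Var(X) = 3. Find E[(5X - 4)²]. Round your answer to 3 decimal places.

E[5X - 4] = 5·5.5 − 4 = 23.5
Var(5X - 4) = (5)²·3 = 75
E[(5X - 4)²] = Var((5X - 4)) + (E[(5X - 4)])² = 75 + (23.5)² = 627.25

627.250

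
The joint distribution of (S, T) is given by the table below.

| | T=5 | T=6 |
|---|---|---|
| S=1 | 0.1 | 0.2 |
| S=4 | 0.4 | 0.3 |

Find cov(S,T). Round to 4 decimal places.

-0.1500

E[S] = 3.1,  E[T] = 5.5
E[ST] = 16.9
cov(S,T) = E[ST] − E[S]E[T] = 16.9 − (3.1)(5.5) = -0.15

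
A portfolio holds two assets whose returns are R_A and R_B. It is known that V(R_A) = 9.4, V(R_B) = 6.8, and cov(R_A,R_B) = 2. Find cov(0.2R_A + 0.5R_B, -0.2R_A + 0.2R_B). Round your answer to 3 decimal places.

0.184

cov(0.2R_A + 0.5R_B, -0.2R_A + 0.2R_B) = (0.2)(-0.2)V(R_A) + (0.5)(0.2)V(R_B) + [(0.2)(0.2) + (0.5)(-0.2)]cov(R_A,R_B)
= -0.04·9.4 + 0.1·6.8 + -0.06·2 = 0.184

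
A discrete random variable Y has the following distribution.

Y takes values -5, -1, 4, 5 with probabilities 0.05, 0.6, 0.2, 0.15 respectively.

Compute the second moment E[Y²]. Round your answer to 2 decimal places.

E[Y²] = (-5)²(0.05) + (-1)²(0.6) + (4)²(0.2) + (5)²(0.15) = 8.8

8.80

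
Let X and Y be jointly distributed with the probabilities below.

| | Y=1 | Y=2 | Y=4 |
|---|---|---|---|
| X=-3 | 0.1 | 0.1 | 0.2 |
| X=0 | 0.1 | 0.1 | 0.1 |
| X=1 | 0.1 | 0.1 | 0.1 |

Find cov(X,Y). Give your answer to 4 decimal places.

-0.3500

E[X] = -0.9,  E[Y] = 2.5
E[XY] = -2.6
cov(X,Y) = E[XY] − E[X]E[Y] = -2.6 − (-0.9)(2.5) = -0.35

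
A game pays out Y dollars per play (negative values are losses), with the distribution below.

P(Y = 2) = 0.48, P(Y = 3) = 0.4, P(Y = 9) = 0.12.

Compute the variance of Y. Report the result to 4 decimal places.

4.7424

E[Y] = (2)(0.48) + (3)(0.4) + (9)(0.12) = 3.24
E[Y²] = (2)²(0.48) + (3)²(0.4) + (9)²(0.12) = 15.24
var(Y) = E[Y²] − (E[Y])² = 15.24 − (3.24)² = 4.7424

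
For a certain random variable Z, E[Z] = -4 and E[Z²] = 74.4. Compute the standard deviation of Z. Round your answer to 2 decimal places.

var(Z) = 74.4 − (-4)² = 58.4
sd(Z) = √58.4 ≈ 7.64

7.64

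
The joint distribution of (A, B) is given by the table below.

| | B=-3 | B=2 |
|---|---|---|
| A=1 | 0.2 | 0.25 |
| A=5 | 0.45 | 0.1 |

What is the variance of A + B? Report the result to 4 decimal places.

5.9475

E[A] = 3.2,  E[B] = -1.25,  E[AB] = -5.85
Var(A) = 14.2 − (3.2)² = 3.96;  Var(B) = 7.25 − (-1.25)² = 5.6875
cov(A,B) = -5.85 − (3.2)(-1.25) = -1.85
Var(A + B) = (1)²·3.96 + (1)²·5.6875 + 2·(1)·(1)·-1.85 = 5.9475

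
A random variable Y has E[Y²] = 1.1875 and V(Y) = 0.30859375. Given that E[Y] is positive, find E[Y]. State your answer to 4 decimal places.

0.9375

(E[Y])² = E[Y²] − V(Y) = 1.1875 − 0.30859375 = 0.87890625
E[Y] = √0.87890625 = 0.9375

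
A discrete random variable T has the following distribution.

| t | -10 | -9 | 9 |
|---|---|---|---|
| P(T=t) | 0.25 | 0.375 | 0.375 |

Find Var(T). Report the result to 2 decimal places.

79.50

E[T] = (-10)(0.25) + (-9)(0.375) + (9)(0.375) = -2.5
E[T²] = (-10)²(0.25) + (-9)²(0.375) + (9)²(0.375) = 85.75
Var(T) = E[T²] − (E[T])² = 85.75 − (-2.5)² = 79.5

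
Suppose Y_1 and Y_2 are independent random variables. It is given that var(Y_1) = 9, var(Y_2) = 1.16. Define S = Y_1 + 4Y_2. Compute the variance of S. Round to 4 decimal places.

27.5600

By independence, var(S) = (1)²var(Y_1) + (4)²var(Y_2)
= (1)²·9 + (4)²·1.16 = 27.56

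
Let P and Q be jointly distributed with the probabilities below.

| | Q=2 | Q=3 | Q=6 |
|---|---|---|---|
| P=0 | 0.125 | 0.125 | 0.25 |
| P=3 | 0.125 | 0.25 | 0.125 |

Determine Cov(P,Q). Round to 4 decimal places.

-0.5625

E[P] = 1.5,  E[Q] = 3.875
E[PQ] = 5.25
Cov(P,Q) = E[PQ] − E[P]E[Q] = 5.25 − (1.5)(3.875) = -0.5625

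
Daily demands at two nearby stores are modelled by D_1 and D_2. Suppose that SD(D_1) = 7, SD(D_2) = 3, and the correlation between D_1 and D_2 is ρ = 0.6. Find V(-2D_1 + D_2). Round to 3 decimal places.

154.600

V(D_1) = (7)² = 49;  V(D_2) = (3)² = 9
Cov(D_1,D_2) = ρ·SD(D_1)·SD(D_2) = 0.6·7·3 = 12.6
V(-2D_1 + D_2) = (-2)²·V(D_1) + (1)²·V(D_2) + 2·(-2)·(1)·Cov(D_1,D_2)
= 4·49 + 1·9 + -4·12.6 = 154.6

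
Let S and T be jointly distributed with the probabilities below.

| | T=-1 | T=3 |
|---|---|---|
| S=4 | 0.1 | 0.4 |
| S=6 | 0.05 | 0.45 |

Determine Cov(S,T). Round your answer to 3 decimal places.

E[S] = 5,  E[T] = 2.4
E[ST] = 12.2
Cov(S,T) = E[ST] − E[S]E[T] = 12.2 − (5)(2.4) = 0.2

0.200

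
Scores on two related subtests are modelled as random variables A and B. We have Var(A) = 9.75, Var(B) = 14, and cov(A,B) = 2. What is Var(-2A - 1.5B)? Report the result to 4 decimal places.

82.5000

Var(-2A - 1.5B) = (-2)²·Var(A) + (-1.5)²·Var(B) + 2·(-2)·(-1.5)·cov(A,B)
= 4·9.75 + 2.25·14 + 6·2 = 82.5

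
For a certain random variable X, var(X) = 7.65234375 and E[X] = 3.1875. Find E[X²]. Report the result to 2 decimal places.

17.81

E[X²] = var(X) + (E[X])² = 7.65234375 + (3.1875)² = 17.8125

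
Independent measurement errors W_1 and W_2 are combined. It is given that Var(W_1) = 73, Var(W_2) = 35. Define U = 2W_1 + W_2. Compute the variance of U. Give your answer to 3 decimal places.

327.000

By independence, Var(U) = (2)²Var(W_1) + (1)²Var(W_2)
= (2)²·73 + (1)²·35 = 327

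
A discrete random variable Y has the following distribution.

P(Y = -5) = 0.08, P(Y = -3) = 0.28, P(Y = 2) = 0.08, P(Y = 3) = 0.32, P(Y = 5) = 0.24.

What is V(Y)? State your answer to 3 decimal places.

E[Y] = (-5)(0.08) + (-3)(0.28) + (2)(0.08) + (3)(0.32) + (5)(0.24) = 1.08
E[Y²] = (-5)²(0.08) + (-3)²(0.28) + (2)²(0.08) + (3)²(0.32) + (5)²(0.24) = 13.72
V(Y) = E[Y²] − (E[Y])² = 13.72 − (1.08)² = 12.5536

12.554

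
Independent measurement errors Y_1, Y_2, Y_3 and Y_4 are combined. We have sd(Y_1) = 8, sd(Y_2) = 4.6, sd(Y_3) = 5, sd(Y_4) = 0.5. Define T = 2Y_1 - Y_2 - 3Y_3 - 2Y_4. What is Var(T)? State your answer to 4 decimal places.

Var(Y_1) = 64, Var(Y_2) = 21.16, Var(Y_3) = 25, Var(Y_4) = 0.25
By independence, Var(T) = (2)²Var(Y_1) + (-1)²Var(Y_2) + (-3)²Var(Y_3) + (-2)²Var(Y_4)
= (2)²·64 + (-1)²·21.16 + (-3)²·25 + (-2)²·0.25 = 503.16

503.1600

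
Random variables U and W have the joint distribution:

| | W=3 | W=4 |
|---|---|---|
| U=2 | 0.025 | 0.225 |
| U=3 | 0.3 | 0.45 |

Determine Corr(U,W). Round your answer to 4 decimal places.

E[U] = 2.75,  E[W] = 3.675
E[UW] = 10.05
cov(U,W) = E[UW] − E[U]E[W] = 10.05 − (2.75)(3.675) = -0.05625
Var(U) = 0.1875,  Var(W) = 0.219375
ρ = -0.05625 / √(0.1875·0.219375) ≈ -0.2774

-0.2774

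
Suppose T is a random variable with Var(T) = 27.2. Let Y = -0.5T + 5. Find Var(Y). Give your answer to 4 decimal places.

Var(-0.5T + 5) = (-0.5)²·Var(T) = 0.25·27.2 = 6.8

6.8000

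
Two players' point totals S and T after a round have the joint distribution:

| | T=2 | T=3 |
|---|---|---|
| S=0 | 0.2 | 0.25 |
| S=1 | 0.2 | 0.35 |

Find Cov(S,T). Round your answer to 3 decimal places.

E[S] = 0.55,  E[T] = 2.6
E[ST] = 1.45
Cov(S,T) = E[ST] − E[S]E[T] = 1.45 − (0.55)(2.6) = 0.02

0.020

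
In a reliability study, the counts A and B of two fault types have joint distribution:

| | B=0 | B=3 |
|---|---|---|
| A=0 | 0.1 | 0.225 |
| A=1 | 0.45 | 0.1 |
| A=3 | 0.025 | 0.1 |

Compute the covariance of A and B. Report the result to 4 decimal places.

E[A] = 0.925,  E[B] = 1.275
E[AB] = 1.2
cov(A,B) = E[AB] − E[A]E[B] = 1.2 − (0.925)(1.275) = 0.020625

0.0206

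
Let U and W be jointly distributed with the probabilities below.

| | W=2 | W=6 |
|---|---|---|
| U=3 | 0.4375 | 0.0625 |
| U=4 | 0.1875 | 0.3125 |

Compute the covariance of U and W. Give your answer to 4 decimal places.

0.5000

E[U] = 3.5,  E[W] = 3.5
E[UW] = 12.75
Cov(U,W) = E[UW] − E[U]E[W] = 12.75 − (3.5)(3.5) = 0.5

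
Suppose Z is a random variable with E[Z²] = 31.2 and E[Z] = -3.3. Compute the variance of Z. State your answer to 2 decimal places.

V(Z) = 31.2 − (-3.3)² = 20.31

20.31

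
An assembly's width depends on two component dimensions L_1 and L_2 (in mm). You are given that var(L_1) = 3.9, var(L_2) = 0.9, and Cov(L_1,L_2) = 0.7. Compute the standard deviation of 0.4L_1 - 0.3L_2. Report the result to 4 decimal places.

var(0.4L_1 - 0.3L_2) = (0.4)²·var(L_1) + (-0.3)²·var(L_2) + 2·(0.4)·(-0.3)·Cov(L_1,L_2)
= 0.16·3.9 + 0.09·0.9 + -0.24·0.7 = 0.537
SD(0.4L_1 - 0.3L_2) = √0.537 ≈ 0.7328

0.7328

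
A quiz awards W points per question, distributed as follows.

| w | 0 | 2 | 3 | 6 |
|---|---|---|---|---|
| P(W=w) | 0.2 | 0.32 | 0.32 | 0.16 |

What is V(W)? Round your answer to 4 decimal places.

3.3664

E[W] = (0)(0.2) + (2)(0.32) + (3)(0.32) + (6)(0.16) = 2.56
E[W²] = (0)²(0.2) + (2)²(0.32) + (3)²(0.32) + (6)²(0.16) = 9.92
V(W) = E[W²] − (E[W])² = 9.92 − (2.56)² = 3.3664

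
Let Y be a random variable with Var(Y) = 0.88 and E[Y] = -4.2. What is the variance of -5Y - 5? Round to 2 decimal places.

Var(-5Y - 5) = (-5)²·Var(Y) = 25·0.88 = 22

22.00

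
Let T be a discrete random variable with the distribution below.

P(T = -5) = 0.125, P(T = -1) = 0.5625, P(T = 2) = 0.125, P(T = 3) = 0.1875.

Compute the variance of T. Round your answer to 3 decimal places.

E[T] = (-5)(0.125) + (-1)(0.5625) + (2)(0.125) + (3)(0.1875) = -0.375
E[T²] = (-5)²(0.125) + (-1)²(0.5625) + (2)²(0.125) + (3)²(0.1875) = 5.875
Var(T) = E[T²] − (E[T])² = 5.875 − (-0.375)² = 5.734375

5.734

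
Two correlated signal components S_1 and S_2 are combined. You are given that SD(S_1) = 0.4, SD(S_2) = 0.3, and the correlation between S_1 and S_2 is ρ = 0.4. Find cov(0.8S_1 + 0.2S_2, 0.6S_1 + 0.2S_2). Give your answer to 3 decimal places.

Var(S_1) = (0.4)² = 0.16;  Var(S_2) = (0.3)² = 0.09
cov(S_1,S_2) = ρ·SD(S_1)·SD(S_2) = 0.4·0.4·0.3 = 0.048
cov(0.8S_1 + 0.2S_2, 0.6S_1 + 0.2S_2) = (0.8)(0.6)Var(S_1) + (0.2)(0.2)Var(S_2) + [(0.8)(0.2) + (0.2)(0.6)]cov(S_1,S_2)
= 0.48·0.16 + 0.04·0.09 + 0.28·0.048 = 0.09384

0.094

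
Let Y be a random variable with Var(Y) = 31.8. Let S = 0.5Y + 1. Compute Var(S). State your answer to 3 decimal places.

Var(0.5Y + 1) = (0.5)²·Var(Y) = 0.25·31.8 = 7.95

7.950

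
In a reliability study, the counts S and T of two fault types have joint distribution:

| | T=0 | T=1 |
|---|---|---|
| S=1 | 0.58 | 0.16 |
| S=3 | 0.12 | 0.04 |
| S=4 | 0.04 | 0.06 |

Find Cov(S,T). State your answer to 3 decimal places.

0.099

E[S] = 1.62,  E[T] = 0.26
E[ST] = 0.52
Cov(S,T) = E[ST] − E[S]E[T] = 0.52 − (1.62)(0.26) = 0.0988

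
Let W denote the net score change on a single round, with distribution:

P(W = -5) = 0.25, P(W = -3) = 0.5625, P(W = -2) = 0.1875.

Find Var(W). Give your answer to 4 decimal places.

E[W] = (-5)(0.25) + (-3)(0.5625) + (-2)(0.1875) = -3.3125
E[W²] = (-5)²(0.25) + (-3)²(0.5625) + (-2)²(0.1875) = 12.0625
Var(W) = E[W²] − (E[W])² = 12.0625 − (-3.3125)² = 1.08984375

1.0898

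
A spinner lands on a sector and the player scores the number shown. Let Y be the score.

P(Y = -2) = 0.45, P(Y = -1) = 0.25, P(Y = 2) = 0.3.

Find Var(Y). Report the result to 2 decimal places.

2.95

E[Y] = (-2)(0.45) + (-1)(0.25) + (2)(0.3) = -0.55
E[Y²] = (-2)²(0.45) + (-1)²(0.25) + (2)²(0.3) = 3.25
Var(Y) = E[Y²] − (E[Y])² = 3.25 − (-0.55)² = 2.9475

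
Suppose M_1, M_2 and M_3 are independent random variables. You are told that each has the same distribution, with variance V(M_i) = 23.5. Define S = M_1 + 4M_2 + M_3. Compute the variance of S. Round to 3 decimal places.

By independence, V(S) = (1)²V(M_1) + (4)²V(M_2) + (1)²V(M_3)
= (1)²·23.5 + (4)²·23.5 + (1)²·23.5 = 423

423.000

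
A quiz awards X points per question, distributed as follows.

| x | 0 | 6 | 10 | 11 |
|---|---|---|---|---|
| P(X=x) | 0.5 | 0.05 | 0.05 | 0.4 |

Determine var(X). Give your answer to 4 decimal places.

E[X] = (0)(0.5) + (6)(0.05) + (10)(0.05) + (11)(0.4) = 5.2
E[X²] = (0)²(0.5) + (6)²(0.05) + (10)²(0.05) + (11)²(0.4) = 55.2
var(X) = E[X²] − (E[X])² = 55.2 − (5.2)² = 28.16

28.1600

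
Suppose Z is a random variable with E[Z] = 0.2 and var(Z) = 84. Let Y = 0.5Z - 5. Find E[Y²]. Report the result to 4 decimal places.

45.0100

E[0.5Z - 5] = 0.5·0.2 − 5 = -4.9
var(0.5Z - 5) = (0.5)²·84 = 21
E[Y²] = var(Y) + (E[Y])² = 21 + (-4.9)² = 45.01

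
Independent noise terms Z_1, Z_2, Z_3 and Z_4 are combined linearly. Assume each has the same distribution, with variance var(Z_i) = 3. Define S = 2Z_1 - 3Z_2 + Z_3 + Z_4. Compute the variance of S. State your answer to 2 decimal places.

By independence, var(S) = (2)²var(Z_1) + (-3)²var(Z_2) + (1)²var(Z_3) + (1)²var(Z_4)
= (2)²·3 + (-3)²·3 + (1)²·3 + (1)²·3 = 45

45.00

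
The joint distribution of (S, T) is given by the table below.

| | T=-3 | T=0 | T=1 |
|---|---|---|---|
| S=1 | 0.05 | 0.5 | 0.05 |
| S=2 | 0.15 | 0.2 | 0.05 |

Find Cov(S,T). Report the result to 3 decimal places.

E[S] = 1.4,  E[T] = -0.5
E[ST] = -0.9
Cov(S,T) = E[ST] − E[S]E[T] = -0.9 − (1.4)(-0.5) = -0.2

-0.200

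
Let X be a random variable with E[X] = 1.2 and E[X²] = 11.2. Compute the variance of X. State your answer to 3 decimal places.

var(X) = 11.2 − (1.2)² = 9.76

9.760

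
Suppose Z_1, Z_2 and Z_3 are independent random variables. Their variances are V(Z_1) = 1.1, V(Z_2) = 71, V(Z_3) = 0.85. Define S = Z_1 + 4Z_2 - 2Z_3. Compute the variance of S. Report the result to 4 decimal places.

By independence, V(S) = (1)²V(Z_1) + (4)²V(Z_2) + (-2)²V(Z_3)
= (1)²·1.1 + (4)²·71 + (-2)²·0.85 = 1140.5

1140.5000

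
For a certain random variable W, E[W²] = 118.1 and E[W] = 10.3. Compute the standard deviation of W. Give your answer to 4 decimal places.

3.4655

Var(W) = 118.1 − (10.3)² = 12.01
σ(W) = √12.01 ≈ 3.4655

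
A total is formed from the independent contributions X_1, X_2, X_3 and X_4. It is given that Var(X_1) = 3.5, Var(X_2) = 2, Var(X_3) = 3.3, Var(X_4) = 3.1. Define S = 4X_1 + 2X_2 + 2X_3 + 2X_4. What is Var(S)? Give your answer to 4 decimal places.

By independence, Var(S) = (4)²Var(X_1) + (2)²Var(X_2) + (2)²Var(X_3) + (2)²Var(X_4)
= (4)²·3.5 + (2)²·2 + (2)²·3.3 + (2)²·3.1 = 89.6

89.6000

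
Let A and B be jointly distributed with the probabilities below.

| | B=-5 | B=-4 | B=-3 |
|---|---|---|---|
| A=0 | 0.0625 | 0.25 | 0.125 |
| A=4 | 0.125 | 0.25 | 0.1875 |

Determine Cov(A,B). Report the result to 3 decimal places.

E[A] = 2.25,  E[B] = -3.875
E[AB] = -8.75
Cov(A,B) = E[AB] − E[A]E[B] = -8.75 − (2.25)(-3.875) = -0.03125

-0.031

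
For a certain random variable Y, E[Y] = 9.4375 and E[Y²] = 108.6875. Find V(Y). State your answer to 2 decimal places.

V(Y) = 108.6875 − (9.4375)² = 19.62109375

19.62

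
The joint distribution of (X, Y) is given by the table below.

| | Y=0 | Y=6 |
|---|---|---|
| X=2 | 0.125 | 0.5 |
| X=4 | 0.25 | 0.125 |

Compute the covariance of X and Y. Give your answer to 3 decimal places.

-1.313

E[X] = 2.75,  E[Y] = 3.75
E[XY] = 9
cov(X,Y) = E[XY] − E[X]E[Y] = 9 − (2.75)(3.75) = -1.3125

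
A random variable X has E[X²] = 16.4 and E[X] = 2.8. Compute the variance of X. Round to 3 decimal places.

8.560

Var(X) = 16.4 − (2.8)² = 8.56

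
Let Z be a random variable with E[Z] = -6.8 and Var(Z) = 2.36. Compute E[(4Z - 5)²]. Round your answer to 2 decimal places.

E[4Z - 5] = 4·-6.8 − 5 = -32.2
Var(4Z - 5) = (4)²·2.36 = 37.76
E[(4Z - 5)²] = Var((4Z - 5)) + (E[(4Z - 5)])² = 37.76 + (-32.2)² = 1074.6

1074.60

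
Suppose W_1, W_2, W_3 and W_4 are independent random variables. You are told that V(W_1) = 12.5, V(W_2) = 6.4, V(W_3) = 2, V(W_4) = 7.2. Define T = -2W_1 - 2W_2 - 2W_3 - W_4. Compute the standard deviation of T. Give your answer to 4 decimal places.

By independence, V(T) = (-2)²V(W_1) + (-2)²V(W_2) + (-2)²V(W_3) + (-1)²V(W_4)
= (-2)²·12.5 + (-2)²·6.4 + (-2)²·2 + (-1)²·7.2 = 90.8
SD(T) = √90.8 ≈ 9.5289

9.5289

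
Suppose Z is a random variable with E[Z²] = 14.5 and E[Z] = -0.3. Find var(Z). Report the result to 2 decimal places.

14.41

var(Z) = 14.5 − (-0.3)² = 14.41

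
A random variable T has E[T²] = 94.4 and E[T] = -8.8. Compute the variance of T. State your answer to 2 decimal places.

16.96

V(T) = 94.4 − (-8.8)² = 16.96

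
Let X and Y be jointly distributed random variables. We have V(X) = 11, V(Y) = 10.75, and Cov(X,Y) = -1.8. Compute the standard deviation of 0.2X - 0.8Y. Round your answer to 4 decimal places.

V(0.2X - 0.8Y) = (0.2)²·V(X) + (-0.8)²·V(Y) + 2·(0.2)·(-0.8)·Cov(X,Y)
= 0.04·11 + 0.64·10.75 + -0.32·-1.8 = 7.896
SD(0.2X - 0.8Y) = √7.896 ≈ 2.8100

2.8100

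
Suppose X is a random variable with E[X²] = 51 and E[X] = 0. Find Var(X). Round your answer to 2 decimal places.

51.00

Var(X) = 51 − (0)² = 51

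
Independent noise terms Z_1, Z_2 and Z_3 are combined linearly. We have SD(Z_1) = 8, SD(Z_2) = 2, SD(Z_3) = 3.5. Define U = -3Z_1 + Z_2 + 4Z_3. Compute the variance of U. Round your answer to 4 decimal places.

var(Z_1) = 64, var(Z_2) = 4, var(Z_3) = 12.25
By independence, var(U) = (-3)²var(Z_1) + (1)²var(Z_2) + (4)²var(Z_3)
= (-3)²·64 + (1)²·4 + (4)²·12.25 = 776

776.0000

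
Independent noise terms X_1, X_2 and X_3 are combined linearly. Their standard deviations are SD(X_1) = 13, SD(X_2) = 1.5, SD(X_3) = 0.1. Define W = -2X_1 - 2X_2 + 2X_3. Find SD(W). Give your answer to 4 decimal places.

V(X_1) = 169, V(X_2) = 2.25, V(X_3) = 0.01
By independence, V(W) = (-2)²V(X_1) + (-2)²V(X_2) + (2)²V(X_3)
= (-2)²·169 + (-2)²·2.25 + (2)²·0.01 = 685.04
SD(W) = √685.04 ≈ 26.1733

26.1733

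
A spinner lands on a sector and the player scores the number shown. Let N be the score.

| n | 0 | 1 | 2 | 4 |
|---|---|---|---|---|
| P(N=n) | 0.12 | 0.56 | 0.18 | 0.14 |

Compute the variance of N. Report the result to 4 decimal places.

E[N] = (0)(0.12) + (1)(0.56) + (2)(0.18) + (4)(0.14) = 1.48
E[N²] = (0)²(0.12) + (1)²(0.56) + (2)²(0.18) + (4)²(0.14) = 3.52
V(N) = E[N²] − (E[N])² = 3.52 − (1.48)² = 1.3296

1.3296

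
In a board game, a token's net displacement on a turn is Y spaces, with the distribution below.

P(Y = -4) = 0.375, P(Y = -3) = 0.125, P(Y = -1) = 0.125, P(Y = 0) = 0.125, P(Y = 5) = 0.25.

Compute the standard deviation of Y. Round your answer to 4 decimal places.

3.5969

E[Y] = (-4)(0.375) + (-3)(0.125) + (-1)(0.125) + (0)(0.125) + (5)(0.25) = -0.75
E[Y²] = (-4)²(0.375) + (-3)²(0.125) + (-1)²(0.125) + (0)²(0.125) + (5)²(0.25) = 13.5
Var(Y) = E[Y²] − (E[Y])² = 13.5 − (-0.75)² = 12.9375
SD(Y) = √12.9375 ≈ 3.5969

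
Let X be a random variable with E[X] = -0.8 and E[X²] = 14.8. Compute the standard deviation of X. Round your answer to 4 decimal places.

Var(X) = 14.8 − (-0.8)² = 14.16
σ(X) = √14.16 ≈ 3.7630

3.7630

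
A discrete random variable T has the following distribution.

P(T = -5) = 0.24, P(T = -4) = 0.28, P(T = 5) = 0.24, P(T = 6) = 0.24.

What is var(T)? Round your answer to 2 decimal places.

25.02

E[T] = (-5)(0.24) + (-4)(0.28) + (5)(0.24) + (6)(0.24) = 0.32
E[T²] = (-5)²(0.24) + (-4)²(0.28) + (5)²(0.24) + (6)²(0.24) = 25.12
var(T) = E[T²] − (E[T])² = 25.12 − (0.32)² = 25.0176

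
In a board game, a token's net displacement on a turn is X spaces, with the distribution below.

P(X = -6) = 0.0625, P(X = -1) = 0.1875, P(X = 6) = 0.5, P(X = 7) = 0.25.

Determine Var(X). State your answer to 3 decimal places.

E[X] = (-6)(0.0625) + (-1)(0.1875) + (6)(0.5) + (7)(0.25) = 4.1875
E[X²] = (-6)²(0.0625) + (-1)²(0.1875) + (6)²(0.5) + (7)²(0.25) = 32.6875
Var(X) = E[X²] − (E[X])² = 32.6875 − (4.1875)² = 15.15234375

15.152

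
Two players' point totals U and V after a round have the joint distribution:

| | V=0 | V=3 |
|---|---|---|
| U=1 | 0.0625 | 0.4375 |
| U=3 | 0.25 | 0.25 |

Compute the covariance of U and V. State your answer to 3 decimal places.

E[U] = 2,  E[V] = 2.0625
E[UV] = 3.5625
Cov(U,V) = E[UV] − E[U]E[V] = 3.5625 − (2)(2.0625) = -0.5625

-0.563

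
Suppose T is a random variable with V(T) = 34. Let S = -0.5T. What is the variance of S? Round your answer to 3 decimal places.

8.500

V(-0.5T) = (-0.5)²·V(T) = 0.25·34 = 8.5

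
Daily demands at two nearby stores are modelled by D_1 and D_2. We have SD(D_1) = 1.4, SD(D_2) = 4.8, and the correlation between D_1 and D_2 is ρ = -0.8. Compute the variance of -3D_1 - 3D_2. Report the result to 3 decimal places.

128.232

Var(D_1) = (1.4)² = 1.96;  Var(D_2) = (4.8)² = 23.04
Cov(D_1,D_2) = ρ·SD(D_1)·SD(D_2) = -0.8·1.4·4.8 = -5.376
Var(-3D_1 - 3D_2) = (-3)²·Var(D_1) + (-3)²·Var(D_2) + 2·(-3)·(-3)·Cov(D_1,D_2)
= 9·1.96 + 9·23.04 + 18·-5.376 = 128.232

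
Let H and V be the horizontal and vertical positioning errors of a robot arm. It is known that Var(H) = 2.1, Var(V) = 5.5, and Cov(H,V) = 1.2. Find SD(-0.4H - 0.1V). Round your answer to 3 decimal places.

0.698

Var(-0.4H - 0.1V) = (-0.4)²·Var(H) + (-0.1)²·Var(V) + 2·(-0.4)·(-0.1)·Cov(H,V)
= 0.16·2.1 + 0.01·5.5 + 0.08·1.2 = 0.487
SD(-0.4H - 0.1V) = √0.487 ≈ 0.698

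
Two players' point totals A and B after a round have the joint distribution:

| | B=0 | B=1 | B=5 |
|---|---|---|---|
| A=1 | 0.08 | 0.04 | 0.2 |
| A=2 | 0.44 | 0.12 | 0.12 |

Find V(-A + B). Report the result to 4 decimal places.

6.2336

E[A] = 1.68,  E[B] = 1.76,  E[AB] = 2.48
V(A) = 3.04 − (1.68)² = 0.2176;  V(B) = 8.16 − (1.76)² = 5.0624
Cov(A,B) = 2.48 − (1.68)(1.76) = -0.4768
V(-A + B) = (-1)²·0.2176 + (1)²·5.0624 + 2·(-1)·(1)·-0.4768 = 6.2336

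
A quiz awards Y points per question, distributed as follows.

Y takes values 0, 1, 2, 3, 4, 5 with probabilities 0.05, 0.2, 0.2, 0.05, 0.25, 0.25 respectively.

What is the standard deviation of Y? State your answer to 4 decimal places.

E[Y] = (0)(0.05) + (1)(0.2) + (2)(0.2) + (3)(0.05) + (4)(0.25) + (5)(0.25) = 3
E[Y²] = (0)²(0.05) + (1)²(0.2) + (2)²(0.2) + (3)²(0.05) + (4)²(0.25) + (5)²(0.25) = 11.7
var(Y) = E[Y²] − (E[Y])² = 11.7 − (3)² = 2.7
SD(Y) = √2.7 ≈ 1.6432

1.6432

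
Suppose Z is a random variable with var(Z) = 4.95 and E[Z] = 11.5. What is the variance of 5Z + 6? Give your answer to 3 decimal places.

123.750

var(5Z + 6) = (5)²·var(Z) = 25·4.95 = 123.75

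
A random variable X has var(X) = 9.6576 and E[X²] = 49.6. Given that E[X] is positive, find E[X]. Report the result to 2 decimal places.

6.32

(E[X])² = E[X²] − var(X) = 49.6 − 9.6576 = 39.9424
E[X] = √39.9424 = 6.32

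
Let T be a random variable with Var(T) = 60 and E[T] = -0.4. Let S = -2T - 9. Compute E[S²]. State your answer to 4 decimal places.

E[-2T - 9] = -2·-0.4 − 9 = -8.2
Var(-2T - 9) = (-2)²·60 = 240
E[S²] = Var(S) + (E[S])² = 240 + (-8.2)² = 307.24

307.2400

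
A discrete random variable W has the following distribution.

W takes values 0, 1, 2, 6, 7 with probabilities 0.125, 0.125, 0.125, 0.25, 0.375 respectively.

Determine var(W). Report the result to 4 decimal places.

E[W] = (0)(0.125) + (1)(0.125) + (2)(0.125) + (6)(0.25) + (7)(0.375) = 4.5
E[W²] = (0)²(0.125) + (1)²(0.125) + (2)²(0.125) + (6)²(0.25) + (7)²(0.375) = 28
var(W) = E[W²] − (E[W])² = 28 − (4.5)² = 7.75

7.7500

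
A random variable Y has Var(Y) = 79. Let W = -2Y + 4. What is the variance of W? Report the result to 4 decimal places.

Var(-2Y + 4) = (-2)²·Var(Y) = 4·79 = 316

316.0000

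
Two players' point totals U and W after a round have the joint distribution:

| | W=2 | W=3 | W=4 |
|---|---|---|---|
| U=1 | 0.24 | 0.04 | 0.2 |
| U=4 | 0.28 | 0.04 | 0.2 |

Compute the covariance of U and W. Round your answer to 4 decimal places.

-0.0528

E[U] = 2.56,  E[W] = 2.88
E[UW] = 7.32
Cov(U,W) = E[UW] − E[U]E[W] = 7.32 − (2.56)(2.88) = -0.0528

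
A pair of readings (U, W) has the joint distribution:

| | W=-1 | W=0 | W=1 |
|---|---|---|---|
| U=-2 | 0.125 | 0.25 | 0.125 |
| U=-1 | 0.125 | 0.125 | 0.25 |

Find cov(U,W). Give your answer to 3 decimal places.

0.063

E[U] = -1.5,  E[W] = 0.125
E[UW] = -0.125
cov(U,W) = E[UW] − E[U]E[W] = -0.125 − (-1.5)(0.125) = 0.0625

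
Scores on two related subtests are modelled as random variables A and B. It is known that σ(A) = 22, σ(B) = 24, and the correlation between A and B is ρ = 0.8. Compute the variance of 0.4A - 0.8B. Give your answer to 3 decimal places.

175.744

Var(A) = (22)² = 484;  Var(B) = (24)² = 576
Cov(A,B) = ρ·σ(A)·σ(B) = 0.8·22·24 = 422.4
Var(0.4A - 0.8B) = (0.4)²·Var(A) + (-0.8)²·Var(B) + 2·(0.4)·(-0.8)·Cov(A,B)
= 0.16·484 + 0.64·576 + -0.64·422.4 = 175.744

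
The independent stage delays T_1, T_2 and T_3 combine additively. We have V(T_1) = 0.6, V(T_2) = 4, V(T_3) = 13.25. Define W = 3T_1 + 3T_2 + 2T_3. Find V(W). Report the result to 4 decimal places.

By independence, V(W) = (3)²V(T_1) + (3)²V(T_2) + (2)²V(T_3)
= (3)²·0.6 + (3)²·4 + (2)²·13.25 = 94.4

94.4000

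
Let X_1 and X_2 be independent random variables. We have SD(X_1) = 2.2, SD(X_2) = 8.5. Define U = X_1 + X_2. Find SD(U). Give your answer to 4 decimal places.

var(X_1) = 4.84, var(X_2) = 72.25
By independence, var(U) = (1)²var(X_1) + (1)²var(X_2)
= (1)²·4.84 + (1)²·72.25 = 77.09
SD(U) = √77.09 ≈ 8.7801

8.7801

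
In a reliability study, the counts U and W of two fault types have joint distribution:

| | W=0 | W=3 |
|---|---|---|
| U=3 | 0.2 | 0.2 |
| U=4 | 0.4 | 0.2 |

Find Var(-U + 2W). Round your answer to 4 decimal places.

9.3600

E[U] = 3.6,  E[W] = 1.2,  E[UW] = 4.2
Var(U) = 13.2 − (3.6)² = 0.24;  Var(W) = 3.6 − (1.2)² = 2.16
cov(U,W) = 4.2 − (3.6)(1.2) = -0.12
Var(-U + 2W) = (-1)²·0.24 + (2)²·2.16 + 2·(-1)·(2)·-0.12 = 9.36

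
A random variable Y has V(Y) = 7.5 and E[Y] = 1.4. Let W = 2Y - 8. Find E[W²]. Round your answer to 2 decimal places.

57.04

E[2Y - 8] = 2·1.4 − 8 = -5.2
V(2Y - 8) = (2)²·7.5 = 30
E[W²] = V(W) + (E[W])² = 30 + (-5.2)² = 57.04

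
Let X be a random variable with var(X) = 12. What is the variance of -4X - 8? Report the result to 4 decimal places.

var(-4X - 8) = (-4)²·var(X) = 16·12 = 192

192.0000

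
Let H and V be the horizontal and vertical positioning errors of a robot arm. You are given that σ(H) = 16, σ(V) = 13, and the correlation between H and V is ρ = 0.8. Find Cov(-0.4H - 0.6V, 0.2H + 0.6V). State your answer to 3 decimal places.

-141.224

var(H) = (16)² = 256;  var(V) = (13)² = 169
Cov(H,V) = ρ·σ(H)·σ(V) = 0.8·16·13 = 166.4
Cov(-0.4H - 0.6V, 0.2H + 0.6V) = (-0.4)(0.2)var(H) + (-0.6)(0.6)var(V) + [(-0.4)(0.6) + (-0.6)(0.2)]Cov(H,V)
= -0.08·256 + -0.36·169 + -0.36·166.4 = -141.224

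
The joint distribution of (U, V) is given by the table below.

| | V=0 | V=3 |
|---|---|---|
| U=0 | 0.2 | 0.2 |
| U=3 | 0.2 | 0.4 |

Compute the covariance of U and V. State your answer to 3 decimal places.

0.360

E[U] = 1.8,  E[V] = 1.8
E[UV] = 3.6
Cov(U,V) = E[UV] − E[U]E[V] = 3.6 − (1.8)(1.8) = 0.36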